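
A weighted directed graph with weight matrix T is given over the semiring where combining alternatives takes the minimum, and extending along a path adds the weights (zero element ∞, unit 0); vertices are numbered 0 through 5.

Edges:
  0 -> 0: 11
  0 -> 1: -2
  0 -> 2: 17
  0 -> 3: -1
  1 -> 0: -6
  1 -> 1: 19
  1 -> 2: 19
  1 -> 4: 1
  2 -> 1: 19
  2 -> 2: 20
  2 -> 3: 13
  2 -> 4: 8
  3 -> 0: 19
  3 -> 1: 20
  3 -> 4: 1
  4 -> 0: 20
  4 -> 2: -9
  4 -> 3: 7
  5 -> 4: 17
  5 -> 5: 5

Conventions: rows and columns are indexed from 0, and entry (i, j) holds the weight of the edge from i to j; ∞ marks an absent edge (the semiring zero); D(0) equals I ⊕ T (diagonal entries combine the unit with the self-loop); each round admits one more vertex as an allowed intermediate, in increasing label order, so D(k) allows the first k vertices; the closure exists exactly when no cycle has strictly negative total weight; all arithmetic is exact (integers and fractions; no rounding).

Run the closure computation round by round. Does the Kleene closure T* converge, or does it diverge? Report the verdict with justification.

D(0):
  [0, -2, 17, -1, ∞, ∞]
  [-6, 0, 19, ∞, 1, ∞]
  [∞, 19, 0, 13, 8, ∞]
  [19, 20, ∞, 0, 1, ∞]
  [20, ∞, -9, 7, 0, ∞]
  [∞, ∞, ∞, ∞, 17, 0]
Detection: at round 1, diagonal entry (1, 1) turns strictly negative.
Key observation: the cycle 1->0->1 has total weight (-6) + (-2), which is strictly negative.
Answer: DIVERGES — negative cycle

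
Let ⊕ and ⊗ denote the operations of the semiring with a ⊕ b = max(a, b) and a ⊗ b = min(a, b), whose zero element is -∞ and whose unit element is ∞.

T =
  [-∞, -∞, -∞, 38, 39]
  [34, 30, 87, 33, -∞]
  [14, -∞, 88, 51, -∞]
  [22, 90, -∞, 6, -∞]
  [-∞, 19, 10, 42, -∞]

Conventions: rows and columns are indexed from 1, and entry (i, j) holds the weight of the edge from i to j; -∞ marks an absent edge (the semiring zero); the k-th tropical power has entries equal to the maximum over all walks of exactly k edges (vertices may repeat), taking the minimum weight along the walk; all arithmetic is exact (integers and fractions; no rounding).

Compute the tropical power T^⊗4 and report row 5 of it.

T^⊗2:
  [22, 38, 10, 39, -∞]
  [30, 33, 87, 51, 34]
  [22, 51, 88, 51, 14]
  [34, 30, 87, 33, 22]
  [22, 42, 19, 19, -∞]
T^⊗3:
  [34, 39, 38, 33, 22]
  [33, 51, 87, 51, 30]
  [34, 51, 88, 51, 22]
  [30, 33, 87, 51, 34]
  [34, 30, 42, 33, 22]
T^⊗4:
  [34, 33, 39, 38, 34]
  [34, 51, 87, 51, 33]
  [34, 51, 88, 51, 34]
  [33, 51, 87, 51, 30]
  [30, 33, 42, 42, 34]
Answer: row 5 of T^⊗4 = [30, 33, 42, 42, 34]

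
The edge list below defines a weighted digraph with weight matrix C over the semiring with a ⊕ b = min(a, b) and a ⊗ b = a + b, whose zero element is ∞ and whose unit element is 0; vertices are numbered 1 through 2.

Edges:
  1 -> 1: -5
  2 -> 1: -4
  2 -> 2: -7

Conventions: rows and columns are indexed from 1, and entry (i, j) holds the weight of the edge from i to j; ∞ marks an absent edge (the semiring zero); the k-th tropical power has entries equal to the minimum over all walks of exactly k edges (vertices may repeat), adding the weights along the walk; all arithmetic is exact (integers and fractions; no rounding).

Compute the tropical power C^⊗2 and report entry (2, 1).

C^⊗2:
  [-10, ∞]
  [-11, -14]
Key observation: the optimum is the walk 2->2->1, with weight (-7) + (-4) = -11.
Optimal value attained by: walk 2->2->1.
Answer: (C^⊗2)[2][1] = -11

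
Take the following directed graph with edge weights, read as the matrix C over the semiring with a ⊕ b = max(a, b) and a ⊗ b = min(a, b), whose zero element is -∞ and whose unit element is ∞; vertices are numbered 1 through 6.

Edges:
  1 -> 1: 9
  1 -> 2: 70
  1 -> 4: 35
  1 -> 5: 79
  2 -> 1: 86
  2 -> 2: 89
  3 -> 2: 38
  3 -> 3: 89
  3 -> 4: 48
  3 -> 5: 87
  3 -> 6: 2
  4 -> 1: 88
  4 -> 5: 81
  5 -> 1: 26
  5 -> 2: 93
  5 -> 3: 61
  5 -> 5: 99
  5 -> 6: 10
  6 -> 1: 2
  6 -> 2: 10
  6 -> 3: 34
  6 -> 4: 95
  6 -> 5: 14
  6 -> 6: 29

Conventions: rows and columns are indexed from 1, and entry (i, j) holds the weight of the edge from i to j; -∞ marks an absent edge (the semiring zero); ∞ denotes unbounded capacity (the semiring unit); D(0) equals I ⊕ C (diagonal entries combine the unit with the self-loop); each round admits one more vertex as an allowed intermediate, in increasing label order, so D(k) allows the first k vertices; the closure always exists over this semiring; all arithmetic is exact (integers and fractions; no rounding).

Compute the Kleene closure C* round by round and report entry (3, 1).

D(0):
  [∞, 70, -∞, 35, 79, -∞]
  [86, ∞, -∞, -∞, -∞, -∞]
  [-∞, 38, ∞, 48, 87, 2]
  [88, -∞, -∞, ∞, 81, -∞]
  [26, 93, 61, -∞, ∞, 10]
  [2, 10, 34, 95, 14, ∞]
D(1):
  [∞, 70, -∞, 35, 79, -∞]
  [86, ∞, -∞, 35, 79, -∞]
  [-∞, 38, ∞, 48, 87, 2]
  [88, 70, -∞, ∞, 81, -∞]
  [26, 93, 61, 26, ∞, 10]
  [2, 10, 34, 95, 14, ∞]
D(2):
  [∞, 70, -∞, 35, 79, -∞]
  [86, ∞, -∞, 35, 79, -∞]
  [38, 38, ∞, 48, 87, 2]
  [88, 70, -∞, ∞, 81, -∞]
  [86, 93, 61, 35, ∞, 10]
  [10, 10, 34, 95, 14, ∞]
D(3):
  [∞, 70, -∞, 35, 79, -∞]
  [86, ∞, -∞, 35, 79, -∞]
  [38, 38, ∞, 48, 87, 2]
  [88, 70, -∞, ∞, 81, -∞]
  [86, 93, 61, 48, ∞, 10]
  [34, 34, 34, 95, 34, ∞]
D(4):
  [∞, 70, -∞, 35, 79, -∞]
  [86, ∞, -∞, 35, 79, -∞]
  [48, 48, ∞, 48, 87, 2]
  [88, 70, -∞, ∞, 81, -∞]
  [86, 93, 61, 48, ∞, 10]
  [88, 70, 34, 95, 81, ∞]
D(5):
  [∞, 79, 61, 48, 79, 10]
  [86, ∞, 61, 48, 79, 10]
  [86, 87, ∞, 48, 87, 10]
  [88, 81, 61, ∞, 81, 10]
  [86, 93, 61, 48, ∞, 10]
  [88, 81, 61, 95, 81, ∞]
D(6):
  [∞, 79, 61, 48, 79, 10]
  [86, ∞, 61, 48, 79, 10]
  [86, 87, ∞, 48, 87, 10]
  [88, 81, 61, ∞, 81, 10]
  [86, 93, 61, 48, ∞, 10]
  [88, 81, 61, 95, 81, ∞]
Answer: C*[3][1] = 86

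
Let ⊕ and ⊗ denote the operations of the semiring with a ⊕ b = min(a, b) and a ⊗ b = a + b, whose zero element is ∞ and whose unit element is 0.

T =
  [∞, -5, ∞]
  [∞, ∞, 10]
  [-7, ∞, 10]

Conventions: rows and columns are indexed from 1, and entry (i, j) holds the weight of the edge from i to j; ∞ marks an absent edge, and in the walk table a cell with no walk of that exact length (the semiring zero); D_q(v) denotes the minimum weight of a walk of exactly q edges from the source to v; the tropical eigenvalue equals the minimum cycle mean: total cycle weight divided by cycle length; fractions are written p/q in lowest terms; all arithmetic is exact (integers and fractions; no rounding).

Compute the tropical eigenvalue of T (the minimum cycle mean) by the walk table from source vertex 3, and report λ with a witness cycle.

q=0: [∞, ∞, 0]
q=1: [-7, ∞, 10]
q=2: [3, -12, 20]
q=3: [13, -2, -2]
Optimal cycle mean attained by: cycle 1->2->3->1, total (-5) + 10 + (-7), length 3.
Answer: λ = -2/3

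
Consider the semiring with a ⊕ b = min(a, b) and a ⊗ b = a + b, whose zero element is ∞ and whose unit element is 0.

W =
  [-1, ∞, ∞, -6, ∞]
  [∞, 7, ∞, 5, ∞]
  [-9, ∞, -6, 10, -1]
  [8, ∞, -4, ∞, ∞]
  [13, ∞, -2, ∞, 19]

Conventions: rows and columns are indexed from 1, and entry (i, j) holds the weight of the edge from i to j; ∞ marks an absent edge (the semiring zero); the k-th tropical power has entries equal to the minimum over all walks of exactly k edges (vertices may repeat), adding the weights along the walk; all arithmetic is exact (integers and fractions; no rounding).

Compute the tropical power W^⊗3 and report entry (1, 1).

W^⊗2:
  [-2, ∞, -10, -7, ∞]
  [13, 14, 1, 12, ∞]
  [-15, ∞, -12, -15, -7]
  [-13, ∞, -10, 2, -5]
  [-11, ∞, -8, 7, -3]
W^⊗3:
  [-19, ∞, -16, -8, -11]
  [-8, 21, -5, 7, 0]
  [-21, ∞, -19, -21, -13]
  [-19, ∞, -16, -19, -11]
  [-17, ∞, -14, -17, -9]
Key observation: the optimum is the walk 1->4->3->1, with weight (-6) + (-4) + (-9) = -19.
Optimal value attained by: walk 1->4->3->1.
Answer: (W^⊗3)[1][1] = -19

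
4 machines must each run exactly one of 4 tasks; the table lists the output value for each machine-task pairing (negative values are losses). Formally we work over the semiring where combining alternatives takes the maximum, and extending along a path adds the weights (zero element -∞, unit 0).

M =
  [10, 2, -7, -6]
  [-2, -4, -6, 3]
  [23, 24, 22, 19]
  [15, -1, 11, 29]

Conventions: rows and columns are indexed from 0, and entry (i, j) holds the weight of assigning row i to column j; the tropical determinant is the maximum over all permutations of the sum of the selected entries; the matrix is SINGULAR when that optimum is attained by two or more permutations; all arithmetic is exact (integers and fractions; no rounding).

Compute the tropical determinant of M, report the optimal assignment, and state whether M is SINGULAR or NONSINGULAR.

σ = (0, 1, 2, 3): 10 + (-4) + 22 + 29 = 57
σ = (0, 1, 3, 2): 10 + (-4) + 19 + 11 = 36
σ = (0, 2, 1, 3): 10 + (-6) + 24 + 29 = 57
σ = (0, 2, 3, 1): 10 + (-6) + 19 + (-1) = 22
σ = (0, 3, 1, 2): 10 + 3 + 24 + 11 = 48
σ = (0, 3, 2, 1): 10 + 3 + 22 + (-1) = 34
σ = (1, 0, 2, 3): 2 + (-2) + 22 + 29 = 51
σ = (1, 0, 3, 2): 2 + (-2) + 19 + 11 = 30
σ = (1, 2, 0, 3): 2 + (-6) + 23 + 29 = 48
σ = (1, 2, 3, 0): 2 + (-6) + 19 + 15 = 30
σ = (1, 3, 0, 2): 2 + 3 + 23 + 11 = 39
σ = (1, 3, 2, 0): 2 + 3 + 22 + 15 = 42
σ = (2, 0, 1, 3): (-7) + (-2) + 24 + 29 = 44
σ = (2, 0, 3, 1): (-7) + (-2) + 19 + (-1) = 9
σ = (2, 1, 0, 3): (-7) + (-4) + 23 + 29 = 41
σ = (2, 1, 3, 0): (-7) + (-4) + 19 + 15 = 23
σ = (2, 3, 0, 1): (-7) + 3 + 23 + (-1) = 18
σ = (2, 3, 1, 0): (-7) + 3 + 24 + 15 = 35
σ = (3, 0, 1, 2): (-6) + (-2) + 24 + 11 = 27
σ = (3, 0, 2, 1): (-6) + (-2) + 22 + (-1) = 13
σ = (3, 1, 0, 2): (-6) + (-4) + 23 + 11 = 24
σ = (3, 1, 2, 0): (-6) + (-4) + 22 + 15 = 27
σ = (3, 2, 0, 1): (-6) + (-6) + 23 + (-1) = 10
σ = (3, 2, 1, 0): (-6) + (-6) + 24 + 15 = 27
Optimal value attained by: σ = (0, 1, 2, 3).
Answer: det⊕(M) = 57; verdict: SINGULAR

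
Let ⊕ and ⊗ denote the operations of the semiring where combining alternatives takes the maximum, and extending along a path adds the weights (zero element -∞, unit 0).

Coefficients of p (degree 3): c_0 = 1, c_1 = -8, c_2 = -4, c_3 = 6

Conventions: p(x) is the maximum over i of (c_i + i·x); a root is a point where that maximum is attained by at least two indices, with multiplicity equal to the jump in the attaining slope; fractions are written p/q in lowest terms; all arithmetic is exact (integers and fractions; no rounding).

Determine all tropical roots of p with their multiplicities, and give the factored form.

hull edge (i=0, c=1) to (i=3, c=6): slope 5/3, span 3
Factored form: p(x) = 6 ⊗ (x ⊕ (-5/3)) ⊗ (x ⊕ (-5/3)) ⊗ (x ⊕ (-5/3))
Answer: roots = -5/3 (mult 3)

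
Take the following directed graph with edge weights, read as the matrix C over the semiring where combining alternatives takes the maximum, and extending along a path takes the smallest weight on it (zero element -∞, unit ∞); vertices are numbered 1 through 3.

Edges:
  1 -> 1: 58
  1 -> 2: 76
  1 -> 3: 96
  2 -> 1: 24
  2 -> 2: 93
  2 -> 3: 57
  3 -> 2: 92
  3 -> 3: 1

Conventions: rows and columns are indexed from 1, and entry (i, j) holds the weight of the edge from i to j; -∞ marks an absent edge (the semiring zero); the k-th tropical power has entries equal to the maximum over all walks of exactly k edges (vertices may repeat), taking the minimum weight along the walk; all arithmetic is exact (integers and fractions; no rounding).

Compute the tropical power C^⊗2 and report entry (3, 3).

C^⊗2:
  [58, 92, 58]
  [24, 93, 57]
  [24, 92, 57]
Key observation: the optimum is the walk 3->2->3, with weight 92 min 57 = 57.
Optimal value attained by: walk 3->2->3.
Answer: (C^⊗2)[3][3] = 57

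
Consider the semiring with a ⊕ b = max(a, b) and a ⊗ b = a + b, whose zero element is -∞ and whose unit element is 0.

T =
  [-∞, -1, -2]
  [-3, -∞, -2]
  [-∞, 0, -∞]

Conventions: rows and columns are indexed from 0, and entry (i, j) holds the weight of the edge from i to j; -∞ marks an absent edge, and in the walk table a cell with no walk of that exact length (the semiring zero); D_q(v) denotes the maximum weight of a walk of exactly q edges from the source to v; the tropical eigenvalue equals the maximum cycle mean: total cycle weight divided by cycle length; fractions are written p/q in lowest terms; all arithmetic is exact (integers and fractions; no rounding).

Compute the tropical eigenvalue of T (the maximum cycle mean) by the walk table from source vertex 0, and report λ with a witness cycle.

q=0: [0, -∞, -∞]
q=1: [-∞, -1, -2]
q=2: [-4, -2, -3]
q=3: [-5, -3, -4]
Optimal cycle mean attained by: cycle 1->2->1, total (-2) + 0, length 2.
Answer: λ = -1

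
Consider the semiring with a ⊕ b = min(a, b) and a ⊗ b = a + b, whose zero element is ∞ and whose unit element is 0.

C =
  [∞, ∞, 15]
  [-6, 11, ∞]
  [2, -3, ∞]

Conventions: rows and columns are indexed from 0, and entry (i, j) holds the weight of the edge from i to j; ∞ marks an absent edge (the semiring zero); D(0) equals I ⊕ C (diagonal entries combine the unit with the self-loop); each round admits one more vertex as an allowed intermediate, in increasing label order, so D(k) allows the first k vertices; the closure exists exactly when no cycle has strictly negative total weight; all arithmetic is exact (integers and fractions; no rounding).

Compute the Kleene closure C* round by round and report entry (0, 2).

D(0):
  [0, ∞, 15]
  [-6, 0, ∞]
  [2, -3, 0]
D(1):
  [0, ∞, 15]
  [-6, 0, 9]
  [2, -3, 0]
D(2):
  [0, ∞, 15]
  [-6, 0, 9]
  [-9, -3, 0]
D(3):
  [0, 12, 15]
  [-6, 0, 9]
  [-9, -3, 0]
Answer: C*[0][2] = 15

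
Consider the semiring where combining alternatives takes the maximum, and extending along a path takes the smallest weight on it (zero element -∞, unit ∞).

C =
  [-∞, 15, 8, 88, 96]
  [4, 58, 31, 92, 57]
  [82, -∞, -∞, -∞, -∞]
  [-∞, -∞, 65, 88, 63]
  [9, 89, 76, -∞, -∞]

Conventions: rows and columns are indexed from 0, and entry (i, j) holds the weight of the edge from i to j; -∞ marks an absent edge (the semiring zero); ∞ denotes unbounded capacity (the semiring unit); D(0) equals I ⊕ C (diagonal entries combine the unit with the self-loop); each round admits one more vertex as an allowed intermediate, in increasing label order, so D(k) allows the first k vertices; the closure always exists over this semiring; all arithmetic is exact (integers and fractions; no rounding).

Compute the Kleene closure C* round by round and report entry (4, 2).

D(0):
  [∞, 15, 8, 88, 96]
  [4, ∞, 31, 92, 57]
  [82, -∞, ∞, -∞, -∞]
  [-∞, -∞, 65, ∞, 63]
  [9, 89, 76, -∞, ∞]
D(1):
  [∞, 15, 8, 88, 96]
  [4, ∞, 31, 92, 57]
  [82, 15, ∞, 82, 82]
  [-∞, -∞, 65, ∞, 63]
  [9, 89, 76, 9, ∞]
D(2):
  [∞, 15, 15, 88, 96]
  [4, ∞, 31, 92, 57]
  [82, 15, ∞, 82, 82]
  [-∞, -∞, 65, ∞, 63]
  [9, 89, 76, 89, ∞]
D(3):
  [∞, 15, 15, 88, 96]
  [31, ∞, 31, 92, 57]
  [82, 15, ∞, 82, 82]
  [65, 15, 65, ∞, 65]
  [76, 89, 76, 89, ∞]
D(4):
  [∞, 15, 65, 88, 96]
  [65, ∞, 65, 92, 65]
  [82, 15, ∞, 82, 82]
  [65, 15, 65, ∞, 65]
  [76, 89, 76, 89, ∞]
D(5):
  [∞, 89, 76, 89, 96]
  [65, ∞, 65, 92, 65]
  [82, 82, ∞, 82, 82]
  [65, 65, 65, ∞, 65]
  [76, 89, 76, 89, ∞]
Answer: C*[4][2] = 76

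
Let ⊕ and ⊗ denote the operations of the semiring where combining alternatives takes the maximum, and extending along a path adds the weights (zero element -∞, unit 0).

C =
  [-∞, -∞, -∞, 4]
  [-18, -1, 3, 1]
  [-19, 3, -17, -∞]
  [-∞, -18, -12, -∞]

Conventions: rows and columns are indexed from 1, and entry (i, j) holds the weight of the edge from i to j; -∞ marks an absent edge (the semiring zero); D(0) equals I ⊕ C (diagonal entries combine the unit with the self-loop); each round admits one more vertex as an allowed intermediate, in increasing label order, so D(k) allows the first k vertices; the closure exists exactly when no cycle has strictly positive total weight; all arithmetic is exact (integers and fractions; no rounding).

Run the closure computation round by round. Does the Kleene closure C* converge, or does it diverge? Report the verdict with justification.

D(0):
  [0, -∞, -∞, 4]
  [-18, 0, 3, 1]
  [-19, 3, 0, -∞]
  [-∞, -18, -12, 0]
D(1):
  [0, -∞, -∞, 4]
  [-18, 0, 3, 1]
  [-19, 3, 0, -15]
  [-∞, -18, -12, 0]
Detection: at round 2, diagonal entry (3, 3) turns strictly positive.
Key observation: the cycle 3->2->3 has total weight 3 + 3, which is strictly positive.
Answer: DIVERGES — positive cycle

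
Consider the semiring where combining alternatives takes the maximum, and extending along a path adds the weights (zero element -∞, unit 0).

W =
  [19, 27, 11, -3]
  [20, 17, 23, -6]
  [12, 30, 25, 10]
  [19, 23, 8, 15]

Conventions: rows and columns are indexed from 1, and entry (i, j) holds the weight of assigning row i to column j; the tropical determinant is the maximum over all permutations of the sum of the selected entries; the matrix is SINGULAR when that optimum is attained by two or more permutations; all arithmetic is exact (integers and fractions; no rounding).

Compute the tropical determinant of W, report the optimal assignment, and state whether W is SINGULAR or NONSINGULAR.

σ = (1, 2, 3, 4): 19 + 17 + 25 + 15 = 76
σ = (1, 2, 4, 3): 19 + 17 + 10 + 8 = 54
σ = (1, 3, 2, 4): 19 + 23 + 30 + 15 = 87
σ = (1, 3, 4, 2): 19 + 23 + 10 + 23 = 75
σ = (1, 4, 2, 3): 19 + (-6) + 30 + 8 = 51
σ = (1, 4, 3, 2): 19 + (-6) + 25 + 23 = 61
σ = (2, 1, 3, 4): 27 + 20 + 25 + 15 = 87
σ = (2, 1, 4, 3): 27 + 20 + 10 + 8 = 65
σ = (2, 3, 1, 4): 27 + 23 + 12 + 15 = 77
σ = (2, 3, 4, 1): 27 + 23 + 10 + 19 = 79
σ = (2, 4, 1, 3): 27 + (-6) + 12 + 8 = 41
σ = (2, 4, 3, 1): 27 + (-6) + 25 + 19 = 65
σ = (3, 1, 2, 4): 11 + 20 + 30 + 15 = 76
σ = (3, 1, 4, 2): 11 + 20 + 10 + 23 = 64
σ = (3, 2, 1, 4): 11 + 17 + 12 + 15 = 55
σ = (3, 2, 4, 1): 11 + 17 + 10 + 19 = 57
σ = (3, 4, 1, 2): 11 + (-6) + 12 + 23 = 40
σ = (3, 4, 2, 1): 11 + (-6) + 30 + 19 = 54
σ = (4, 1, 2, 3): (-3) + 20 + 30 + 8 = 55
σ = (4, 1, 3, 2): (-3) + 20 + 25 + 23 = 65
σ = (4, 2, 1, 3): (-3) + 17 + 12 + 8 = 34
σ = (4, 2, 3, 1): (-3) + 17 + 25 + 19 = 58
σ = (4, 3, 1, 2): (-3) + 23 + 12 + 23 = 55
σ = (4, 3, 2, 1): (-3) + 23 + 30 + 19 = 69
Optimal value attained by: σ = (1, 3, 2, 4).
Answer: det⊕(W) = 87; verdict: SINGULAR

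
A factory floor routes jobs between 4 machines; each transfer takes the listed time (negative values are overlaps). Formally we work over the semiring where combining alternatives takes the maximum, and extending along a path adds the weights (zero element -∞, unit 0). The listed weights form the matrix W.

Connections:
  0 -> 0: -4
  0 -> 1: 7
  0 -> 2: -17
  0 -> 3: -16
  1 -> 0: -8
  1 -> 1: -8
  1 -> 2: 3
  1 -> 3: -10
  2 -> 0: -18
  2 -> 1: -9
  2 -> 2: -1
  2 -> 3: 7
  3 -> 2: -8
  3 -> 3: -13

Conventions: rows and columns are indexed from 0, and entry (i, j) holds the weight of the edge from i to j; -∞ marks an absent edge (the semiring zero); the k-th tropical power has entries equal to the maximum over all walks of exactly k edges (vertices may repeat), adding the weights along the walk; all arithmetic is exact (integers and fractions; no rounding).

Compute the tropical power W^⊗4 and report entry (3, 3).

W^⊗2:
  [-1, 3, 10, -3]
  [-12, -1, 2, 10]
  [-17, -10, -1, 6]
  [-26, -17, -9, -1]
W^⊗3:
  [-5, 6, 9, 17]
  [-9, -5, 2, 9]
  [-18, -10, -2, 6]
  [-25, -18, -9, -2]
W^⊗4:
  [-2, 2, 9, 16]
  [-13, -2, 1, 9]
  [-18, -11, -2, 5]
  [-26, -18, -10, -2]
Key observation: the optimum is the walk 3->2->3->2->3, with weight (-8) + 7 + (-8) + 7 = -2.
Optimal value attained by: walk 3->2->3->2->3.
Answer: (W^⊗4)[3][3] = -2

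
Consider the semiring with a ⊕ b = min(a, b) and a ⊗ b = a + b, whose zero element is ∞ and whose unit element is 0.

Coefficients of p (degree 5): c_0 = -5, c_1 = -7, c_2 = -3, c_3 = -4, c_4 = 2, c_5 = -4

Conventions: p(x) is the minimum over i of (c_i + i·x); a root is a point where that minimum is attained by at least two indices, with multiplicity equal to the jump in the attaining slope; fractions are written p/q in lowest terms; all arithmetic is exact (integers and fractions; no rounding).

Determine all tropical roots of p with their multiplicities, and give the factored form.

hull edge (i=0, c=-5) to (i=1, c=-7): slope -2, span 1
hull edge (i=1, c=-7) to (i=5, c=-4): slope 3/4, span 4
Factored form: p(x) = -4 ⊗ (x ⊕ (-3/4)) ⊗ (x ⊕ (-3/4)) ⊗ (x ⊕ (-3/4)) ⊗ (x ⊕ (-3/4)) ⊗ (x ⊕ 2)
Answer: roots = -3/4 (mult 4), 2 (mult 1)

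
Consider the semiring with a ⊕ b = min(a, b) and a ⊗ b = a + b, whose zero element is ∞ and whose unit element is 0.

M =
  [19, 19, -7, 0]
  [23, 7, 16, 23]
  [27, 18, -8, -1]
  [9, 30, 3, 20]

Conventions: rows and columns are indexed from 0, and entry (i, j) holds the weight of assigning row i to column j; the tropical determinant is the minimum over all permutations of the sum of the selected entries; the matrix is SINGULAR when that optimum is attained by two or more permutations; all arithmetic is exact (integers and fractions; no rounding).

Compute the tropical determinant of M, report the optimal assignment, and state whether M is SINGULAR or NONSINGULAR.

σ = (0, 1, 2, 3): 19 + 7 + (-8) + 20 = 38
σ = (0, 1, 3, 2): 19 + 7 + (-1) + 3 = 28
σ = (0, 2, 1, 3): 19 + 16 + 18 + 20 = 73
σ = (0, 2, 3, 1): 19 + 16 + (-1) + 30 = 64
σ = (0, 3, 1, 2): 19 + 23 + 18 + 3 = 63
σ = (0, 3, 2, 1): 19 + 23 + (-8) + 30 = 64
σ = (1, 0, 2, 3): 19 + 23 + (-8) + 20 = 54
σ = (1, 0, 3, 2): 19 + 23 + (-1) + 3 = 44
σ = (1, 2, 0, 3): 19 + 16 + 27 + 20 = 82
σ = (1, 2, 3, 0): 19 + 16 + (-1) + 9 = 43
σ = (1, 3, 0, 2): 19 + 23 + 27 + 3 = 72
σ = (1, 3, 2, 0): 19 + 23 + (-8) + 9 = 43
σ = (2, 0, 1, 3): (-7) + 23 + 18 + 20 = 54
σ = (2, 0, 3, 1): (-7) + 23 + (-1) + 30 = 45
σ = (2, 1, 0, 3): (-7) + 7 + 27 + 20 = 47
σ = (2, 1, 3, 0): (-7) + 7 + (-1) + 9 = 8
σ = (2, 3, 0, 1): (-7) + 23 + 27 + 30 = 73
σ = (2, 3, 1, 0): (-7) + 23 + 18 + 9 = 43
σ = (3, 0, 1, 2): 0 + 23 + 18 + 3 = 44
σ = (3, 0, 2, 1): 0 + 23 + (-8) + 30 = 45
σ = (3, 1, 0, 2): 0 + 7 + 27 + 3 = 37
σ = (3, 1, 2, 0): 0 + 7 + (-8) + 9 = 8
σ = (3, 2, 0, 1): 0 + 16 + 27 + 30 = 73
σ = (3, 2, 1, 0): 0 + 16 + 18 + 9 = 43
Optimal value attained by: σ = (2, 1, 3, 0).
Answer: det⊕(M) = 8; verdict: SINGULAR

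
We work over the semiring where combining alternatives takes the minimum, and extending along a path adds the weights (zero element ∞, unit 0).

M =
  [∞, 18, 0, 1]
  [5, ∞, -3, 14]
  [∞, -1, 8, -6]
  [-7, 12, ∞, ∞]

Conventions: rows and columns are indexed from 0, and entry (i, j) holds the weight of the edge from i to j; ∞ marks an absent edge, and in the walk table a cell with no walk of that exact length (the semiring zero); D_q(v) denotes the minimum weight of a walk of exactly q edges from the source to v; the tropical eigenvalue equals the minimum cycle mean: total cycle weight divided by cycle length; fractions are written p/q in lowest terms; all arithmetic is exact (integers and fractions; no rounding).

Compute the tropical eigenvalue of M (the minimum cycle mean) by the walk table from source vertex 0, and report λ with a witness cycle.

q=0: [0, ∞, ∞, ∞]
q=1: [∞, 18, 0, 1]
q=2: [-6, -1, 8, -6]
q=3: [-13, 6, -6, -5]
q=4: [-12, -7, -13, -12]
Optimal cycle mean attained by: cycle 0->2->3->0, total 0 + (-6) + (-7), length 3.
Answer: λ = -13/3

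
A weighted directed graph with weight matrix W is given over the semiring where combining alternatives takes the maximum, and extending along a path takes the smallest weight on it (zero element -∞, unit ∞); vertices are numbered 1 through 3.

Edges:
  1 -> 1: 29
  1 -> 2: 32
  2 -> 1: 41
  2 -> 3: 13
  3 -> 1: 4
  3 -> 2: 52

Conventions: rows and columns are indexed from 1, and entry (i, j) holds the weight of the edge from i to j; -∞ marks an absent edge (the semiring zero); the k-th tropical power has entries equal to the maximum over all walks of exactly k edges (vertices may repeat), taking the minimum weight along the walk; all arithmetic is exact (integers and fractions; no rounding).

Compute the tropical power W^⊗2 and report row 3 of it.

W^⊗2:
  [32, 29, 13]
  [29, 32, -∞]
  [41, 4, 13]
Answer: row 3 of W^⊗2 = [41, 4, 13]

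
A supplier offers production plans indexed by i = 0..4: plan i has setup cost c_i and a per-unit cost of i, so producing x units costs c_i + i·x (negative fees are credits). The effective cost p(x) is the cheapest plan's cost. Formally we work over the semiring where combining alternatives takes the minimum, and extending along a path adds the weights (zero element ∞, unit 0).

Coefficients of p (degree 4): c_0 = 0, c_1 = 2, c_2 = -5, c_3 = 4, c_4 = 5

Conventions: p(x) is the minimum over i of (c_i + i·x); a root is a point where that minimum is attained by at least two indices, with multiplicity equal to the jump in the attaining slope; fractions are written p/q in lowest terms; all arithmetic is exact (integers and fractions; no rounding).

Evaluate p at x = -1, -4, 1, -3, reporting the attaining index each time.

p(-1) = min(0+0·(-1)=0, 2+1·(-1)=1, -5+2·(-1)=-7, 4+3·(-1)=1, 5+4·(-1)=1) = -7 (attained by i=2)
p(-4) = min(0+0·(-4)=0, 2+1·(-4)=-2, -5+2·(-4)=-13, 4+3·(-4)=-8, 5+4·(-4)=-11) = -13 (attained by i=2)
p(1) = min(0+0·1=0, 2+1·1=3, -5+2·1=-3, 4+3·1=7, 5+4·1=9) = -3 (attained by i=2)
p(-3) = min(0+0·(-3)=0, 2+1·(-3)=-1, -5+2·(-3)=-11, 4+3·(-3)=-5, 5+4·(-3)=-7) = -11 (attained by i=2)
Answer: p(-1) = -7; p(-4) = -13; p(1) = -3; p(-3) = -11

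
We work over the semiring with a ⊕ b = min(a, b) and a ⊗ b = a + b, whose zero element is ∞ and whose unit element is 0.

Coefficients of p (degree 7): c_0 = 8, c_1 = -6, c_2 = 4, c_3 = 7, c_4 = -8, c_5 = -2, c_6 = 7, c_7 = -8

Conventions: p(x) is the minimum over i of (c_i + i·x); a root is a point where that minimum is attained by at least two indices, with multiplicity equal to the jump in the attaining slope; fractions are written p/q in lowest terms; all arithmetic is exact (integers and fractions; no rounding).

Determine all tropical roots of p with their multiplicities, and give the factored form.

hull edge (i=0, c=8) to (i=1, c=-6): slope -14, span 1
hull edge (i=1, c=-6) to (i=4, c=-8): slope -2/3, span 3
hull edge (i=4, c=-8) to (i=7, c=-8): slope 0, span 3
Factored form: p(x) = -8 ⊗ (x ⊕ 0) ⊗ (x ⊕ 0) ⊗ (x ⊕ 0) ⊗ (x ⊕ 2/3) ⊗ (x ⊕ 2/3) ⊗ (x ⊕ 2/3) ⊗ (x ⊕ 14)
Answer: roots = 0 (mult 3), 2/3 (mult 3), 14 (mult 1)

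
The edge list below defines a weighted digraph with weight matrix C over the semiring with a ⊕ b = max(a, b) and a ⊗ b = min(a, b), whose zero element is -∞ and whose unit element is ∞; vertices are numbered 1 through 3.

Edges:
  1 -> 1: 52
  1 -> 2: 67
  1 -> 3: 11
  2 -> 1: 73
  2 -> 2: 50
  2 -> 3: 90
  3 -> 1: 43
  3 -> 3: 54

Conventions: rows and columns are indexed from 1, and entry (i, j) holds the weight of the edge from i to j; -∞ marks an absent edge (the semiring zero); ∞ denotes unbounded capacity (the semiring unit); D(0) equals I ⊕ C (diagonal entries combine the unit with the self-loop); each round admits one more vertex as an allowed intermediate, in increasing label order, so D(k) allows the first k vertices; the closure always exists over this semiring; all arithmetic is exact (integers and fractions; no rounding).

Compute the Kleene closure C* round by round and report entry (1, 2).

D(0):
  [∞, 67, 11]
  [73, ∞, 90]
  [43, -∞, ∞]
D(1):
  [∞, 67, 11]
  [73, ∞, 90]
  [43, 43, ∞]
D(2):
  [∞, 67, 67]
  [73, ∞, 90]
  [43, 43, ∞]
D(3):
  [∞, 67, 67]
  [73, ∞, 90]
  [43, 43, ∞]
Answer: C*[1][2] = 67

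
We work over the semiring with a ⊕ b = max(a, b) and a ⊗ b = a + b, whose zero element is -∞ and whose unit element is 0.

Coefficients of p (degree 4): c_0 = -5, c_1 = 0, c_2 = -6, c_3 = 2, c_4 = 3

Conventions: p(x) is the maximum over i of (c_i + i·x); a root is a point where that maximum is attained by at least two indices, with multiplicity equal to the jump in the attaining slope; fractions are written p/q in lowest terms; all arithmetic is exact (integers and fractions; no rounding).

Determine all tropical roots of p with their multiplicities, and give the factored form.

hull edge (i=0, c=-5) to (i=1, c=0): slope 5, span 1
hull edge (i=1, c=0) to (i=4, c=3): slope 1, span 3
Factored form: p(x) = 3 ⊗ (x ⊕ (-5)) ⊗ (x ⊕ (-1)) ⊗ (x ⊕ (-1)) ⊗ (x ⊕ (-1))
Answer: roots = -5 (mult 1), -1 (mult 3)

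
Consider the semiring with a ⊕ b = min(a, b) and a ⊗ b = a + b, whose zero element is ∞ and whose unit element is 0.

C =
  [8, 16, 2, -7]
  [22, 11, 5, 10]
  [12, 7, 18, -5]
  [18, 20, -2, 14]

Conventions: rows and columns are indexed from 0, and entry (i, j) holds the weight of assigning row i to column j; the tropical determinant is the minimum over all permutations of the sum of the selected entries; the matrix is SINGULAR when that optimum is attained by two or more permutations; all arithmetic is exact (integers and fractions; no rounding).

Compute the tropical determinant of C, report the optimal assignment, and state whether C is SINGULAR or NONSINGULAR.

σ = (0, 1, 2, 3): 8 + 11 + 18 + 14 = 51
σ = (0, 1, 3, 2): 8 + 11 + (-5) + (-2) = 12
σ = (0, 2, 1, 3): 8 + 5 + 7 + 14 = 34
σ = (0, 2, 3, 1): 8 + 5 + (-5) + 20 = 28
σ = (0, 3, 1, 2): 8 + 10 + 7 + (-2) = 23
σ = (0, 3, 2, 1): 8 + 10 + 18 + 20 = 56
σ = (1, 0, 2, 3): 16 + 22 + 18 + 14 = 70
σ = (1, 0, 3, 2): 16 + 22 + (-5) + (-2) = 31
σ = (1, 2, 0, 3): 16 + 5 + 12 + 14 = 47
σ = (1, 2, 3, 0): 16 + 5 + (-5) + 18 = 34
σ = (1, 3, 0, 2): 16 + 10 + 12 + (-2) = 36
σ = (1, 3, 2, 0): 16 + 10 + 18 + 18 = 62
σ = (2, 0, 1, 3): 2 + 22 + 7 + 14 = 45
σ = (2, 0, 3, 1): 2 + 22 + (-5) + 20 = 39
σ = (2, 1, 0, 3): 2 + 11 + 12 + 14 = 39
σ = (2, 1, 3, 0): 2 + 11 + (-5) + 18 = 26
σ = (2, 3, 0, 1): 2 + 10 + 12 + 20 = 44
σ = (2, 3, 1, 0): 2 + 10 + 7 + 18 = 37
σ = (3, 0, 1, 2): (-7) + 22 + 7 + (-2) = 20
σ = (3, 0, 2, 1): (-7) + 22 + 18 + 20 = 53
σ = (3, 1, 0, 2): (-7) + 11 + 12 + (-2) = 14
σ = (3, 1, 2, 0): (-7) + 11 + 18 + 18 = 40
σ = (3, 2, 0, 1): (-7) + 5 + 12 + 20 = 30
σ = (3, 2, 1, 0): (-7) + 5 + 7 + 18 = 23
Optimal value attained by: σ = (0, 1, 3, 2).
Answer: det⊕(C) = 12; verdict: NONSINGULAR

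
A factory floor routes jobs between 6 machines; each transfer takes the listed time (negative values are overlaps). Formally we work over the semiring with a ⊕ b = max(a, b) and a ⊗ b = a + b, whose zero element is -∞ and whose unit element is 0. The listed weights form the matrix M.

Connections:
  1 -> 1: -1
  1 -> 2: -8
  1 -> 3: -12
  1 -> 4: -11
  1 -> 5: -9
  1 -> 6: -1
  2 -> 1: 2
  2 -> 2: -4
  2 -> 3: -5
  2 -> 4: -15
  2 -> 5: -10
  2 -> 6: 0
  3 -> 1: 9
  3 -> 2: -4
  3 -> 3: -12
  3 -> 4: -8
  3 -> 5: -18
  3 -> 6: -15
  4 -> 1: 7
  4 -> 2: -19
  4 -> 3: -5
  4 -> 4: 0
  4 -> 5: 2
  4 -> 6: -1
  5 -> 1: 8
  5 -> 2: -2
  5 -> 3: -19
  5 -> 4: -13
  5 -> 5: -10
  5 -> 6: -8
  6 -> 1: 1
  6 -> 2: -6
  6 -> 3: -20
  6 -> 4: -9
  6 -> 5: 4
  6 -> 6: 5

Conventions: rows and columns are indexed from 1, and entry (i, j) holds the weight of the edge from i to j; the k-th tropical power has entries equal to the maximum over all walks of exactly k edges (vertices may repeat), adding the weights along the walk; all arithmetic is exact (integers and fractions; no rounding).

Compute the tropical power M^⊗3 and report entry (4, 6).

M^⊗2:
  [0, -7, -13, -10, 3, 4]
  [4, -6, -9, -9, 4, 5]
  [8, 1, -3, -2, 0, 8]
  [10, 0, -5, 0, 3, 6]
  [7, 0, -4, -3, -1, 7]
  [12, 2, -11, -4, 9, 10]
M^⊗3:
  [11, 1, -12, -5, 8, 9]
  [12, 2, -8, -4, 9, 10]
  [9, 2, -4, -1, 12, 13]
  [11, 2, -2, 0, 10, 11]
  [8, 1, -5, -2, 11, 12]
  [17, 7, 0, 1, 14, 15]
Key observation: the optimum is the walk 4->1->6->6, with weight 7 + (-1) + 5 = 11.
Optimal value attained by: walk 4->1->6->6.
Answer: (M^⊗3)[4][6] = 11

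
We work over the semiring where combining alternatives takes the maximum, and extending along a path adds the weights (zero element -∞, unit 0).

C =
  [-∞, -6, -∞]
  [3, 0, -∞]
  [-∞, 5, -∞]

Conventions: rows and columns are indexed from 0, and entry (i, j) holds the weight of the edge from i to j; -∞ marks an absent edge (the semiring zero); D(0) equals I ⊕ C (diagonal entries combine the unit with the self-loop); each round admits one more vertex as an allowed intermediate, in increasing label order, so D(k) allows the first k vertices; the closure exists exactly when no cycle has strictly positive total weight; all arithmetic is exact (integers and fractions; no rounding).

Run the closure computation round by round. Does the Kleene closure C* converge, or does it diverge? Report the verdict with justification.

D(0):
  [0, -6, -∞]
  [3, 0, -∞]
  [-∞, 5, 0]
D(1):
  [0, -6, -∞]
  [3, 0, -∞]
  [-∞, 5, 0]
D(2):
  [0, -6, -∞]
  [3, 0, -∞]
  [8, 5, 0]
D(3):
  [0, -6, -∞]
  [3, 0, -∞]
  [8, 5, 0]
Key observation: every diagonal entry stays at the unit through all rounds, so no improving cycle exists.
Answer: CONVERGES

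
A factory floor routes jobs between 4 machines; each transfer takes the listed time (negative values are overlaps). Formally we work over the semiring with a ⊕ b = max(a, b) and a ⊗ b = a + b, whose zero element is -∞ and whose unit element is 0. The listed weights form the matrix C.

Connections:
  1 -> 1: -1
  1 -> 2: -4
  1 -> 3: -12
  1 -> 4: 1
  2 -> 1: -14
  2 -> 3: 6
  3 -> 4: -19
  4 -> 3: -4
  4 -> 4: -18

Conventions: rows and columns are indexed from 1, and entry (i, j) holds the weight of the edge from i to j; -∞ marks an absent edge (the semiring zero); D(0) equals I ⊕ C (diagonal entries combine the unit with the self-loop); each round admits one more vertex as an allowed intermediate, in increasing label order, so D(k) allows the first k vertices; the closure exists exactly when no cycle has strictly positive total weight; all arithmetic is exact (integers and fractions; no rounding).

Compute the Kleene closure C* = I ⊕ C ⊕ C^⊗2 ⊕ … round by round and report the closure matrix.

D(0):
  [0, -4, -12, 1]
  [-14, 0, 6, -∞]
  [-∞, -∞, 0, -19]
  [-∞, -∞, -4, 0]
D(1):
  [0, -4, -12, 1]
  [-14, 0, 6, -13]
  [-∞, -∞, 0, -19]
  [-∞, -∞, -4, 0]
D(2):
  [0, -4, 2, 1]
  [-14, 0, 6, -13]
  [-∞, -∞, 0, -19]
  [-∞, -∞, -4, 0]
D(3):
  [0, -4, 2, 1]
  [-14, 0, 6, -13]
  [-∞, -∞, 0, -19]
  [-∞, -∞, -4, 0]
D(4):
  [0, -4, 2, 1]
  [-14, 0, 6, -13]
  [-∞, -∞, 0, -19]
  [-∞, -∞, -4, 0]
Answer: C* = [[0, -4, 2, 1], [-14, 0, 6, -13], [-∞, -∞, 0, -19], [-∞, -∞, -4, 0]]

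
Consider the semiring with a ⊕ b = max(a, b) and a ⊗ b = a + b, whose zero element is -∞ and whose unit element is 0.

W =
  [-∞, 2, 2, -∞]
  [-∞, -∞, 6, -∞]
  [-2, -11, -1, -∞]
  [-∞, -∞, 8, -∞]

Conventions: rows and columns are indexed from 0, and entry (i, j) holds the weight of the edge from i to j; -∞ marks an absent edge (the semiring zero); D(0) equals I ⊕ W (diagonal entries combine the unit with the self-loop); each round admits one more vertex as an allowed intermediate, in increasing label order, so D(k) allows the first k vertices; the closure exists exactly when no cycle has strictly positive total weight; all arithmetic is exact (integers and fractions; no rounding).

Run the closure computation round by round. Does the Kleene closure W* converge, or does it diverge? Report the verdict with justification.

D(0):
  [0, 2, 2, -∞]
  [-∞, 0, 6, -∞]
  [-2, -11, 0, -∞]
  [-∞, -∞, 8, 0]
D(1):
  [0, 2, 2, -∞]
  [-∞, 0, 6, -∞]
  [-2, 0, 0, -∞]
  [-∞, -∞, 8, 0]
Detection: at round 2, diagonal entry (2, 2) turns strictly positive.
Key observation: the cycle 2->0->1->2 has total weight (-2) + 2 + 6, which is strictly positive.
Answer: DIVERGES — positive cycle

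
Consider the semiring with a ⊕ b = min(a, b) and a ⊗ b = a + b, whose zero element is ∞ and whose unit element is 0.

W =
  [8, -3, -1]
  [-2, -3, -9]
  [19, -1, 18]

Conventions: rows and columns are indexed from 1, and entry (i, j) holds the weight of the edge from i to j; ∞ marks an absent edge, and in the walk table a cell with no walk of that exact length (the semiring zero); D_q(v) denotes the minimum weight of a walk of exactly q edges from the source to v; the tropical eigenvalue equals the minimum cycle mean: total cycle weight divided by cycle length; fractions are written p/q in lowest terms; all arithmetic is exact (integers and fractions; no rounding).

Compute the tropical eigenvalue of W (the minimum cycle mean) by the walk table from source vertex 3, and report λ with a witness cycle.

q=0: [∞, ∞, 0]
q=1: [19, -1, 18]
q=2: [-3, -4, -10]
q=3: [-6, -11, -13]
Optimal cycle mean attained by: cycle 2->3->2, total (-9) + (-1), length 2.
Answer: λ = -5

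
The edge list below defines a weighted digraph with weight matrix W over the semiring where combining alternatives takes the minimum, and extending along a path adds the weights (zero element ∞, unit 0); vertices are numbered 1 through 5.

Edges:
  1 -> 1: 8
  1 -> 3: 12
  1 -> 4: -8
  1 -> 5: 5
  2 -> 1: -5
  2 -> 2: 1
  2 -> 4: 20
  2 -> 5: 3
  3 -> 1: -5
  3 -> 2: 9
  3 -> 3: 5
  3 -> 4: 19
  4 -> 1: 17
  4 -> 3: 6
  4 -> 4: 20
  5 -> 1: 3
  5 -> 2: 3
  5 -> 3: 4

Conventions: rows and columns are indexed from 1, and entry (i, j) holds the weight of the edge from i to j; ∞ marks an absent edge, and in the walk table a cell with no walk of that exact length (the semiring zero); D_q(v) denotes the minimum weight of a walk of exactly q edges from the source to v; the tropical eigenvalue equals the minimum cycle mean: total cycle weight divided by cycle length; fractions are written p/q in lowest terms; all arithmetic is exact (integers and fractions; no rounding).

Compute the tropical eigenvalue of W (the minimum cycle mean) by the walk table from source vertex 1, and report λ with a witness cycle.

q=0: [0, ∞, ∞, ∞, ∞]
q=1: [8, ∞, 12, -8, 5]
q=2: [7, 8, -2, 0, 13]
q=3: [-7, 7, 3, -1, 11]
q=4: [-2, 8, 5, -15, -2]
q=5: [0, 1, -9, -10, 3]
Optimal cycle mean attained by: cycle 1->4->3->1, total (-8) + 6 + (-5), length 3.
Answer: λ = -7/3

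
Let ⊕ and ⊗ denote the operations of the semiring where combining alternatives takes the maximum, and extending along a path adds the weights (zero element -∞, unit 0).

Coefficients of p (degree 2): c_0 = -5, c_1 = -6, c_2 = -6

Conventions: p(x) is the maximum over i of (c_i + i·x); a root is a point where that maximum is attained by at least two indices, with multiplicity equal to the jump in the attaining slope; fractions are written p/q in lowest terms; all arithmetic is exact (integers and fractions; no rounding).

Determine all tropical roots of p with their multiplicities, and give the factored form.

hull edge (i=0, c=-5) to (i=2, c=-6): slope -1/2, span 2
Factored form: p(x) = -6 ⊗ (x ⊕ 1/2) ⊗ (x ⊕ 1/2)
Answer: roots = 1/2 (mult 2)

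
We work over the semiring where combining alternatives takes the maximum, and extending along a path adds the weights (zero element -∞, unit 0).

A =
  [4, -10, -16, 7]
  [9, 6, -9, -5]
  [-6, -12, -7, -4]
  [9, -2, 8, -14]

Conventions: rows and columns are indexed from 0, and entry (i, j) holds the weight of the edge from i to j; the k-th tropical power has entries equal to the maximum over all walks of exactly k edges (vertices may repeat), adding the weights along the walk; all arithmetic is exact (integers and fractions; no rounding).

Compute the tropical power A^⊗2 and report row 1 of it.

A^⊗2:
  [16, 5, 15, 11]
  [15, 12, 3, 16]
  [5, -6, 4, 1]
  [13, 4, 1, 16]
Answer: row 1 of A^⊗2 = [15, 12, 3, 16]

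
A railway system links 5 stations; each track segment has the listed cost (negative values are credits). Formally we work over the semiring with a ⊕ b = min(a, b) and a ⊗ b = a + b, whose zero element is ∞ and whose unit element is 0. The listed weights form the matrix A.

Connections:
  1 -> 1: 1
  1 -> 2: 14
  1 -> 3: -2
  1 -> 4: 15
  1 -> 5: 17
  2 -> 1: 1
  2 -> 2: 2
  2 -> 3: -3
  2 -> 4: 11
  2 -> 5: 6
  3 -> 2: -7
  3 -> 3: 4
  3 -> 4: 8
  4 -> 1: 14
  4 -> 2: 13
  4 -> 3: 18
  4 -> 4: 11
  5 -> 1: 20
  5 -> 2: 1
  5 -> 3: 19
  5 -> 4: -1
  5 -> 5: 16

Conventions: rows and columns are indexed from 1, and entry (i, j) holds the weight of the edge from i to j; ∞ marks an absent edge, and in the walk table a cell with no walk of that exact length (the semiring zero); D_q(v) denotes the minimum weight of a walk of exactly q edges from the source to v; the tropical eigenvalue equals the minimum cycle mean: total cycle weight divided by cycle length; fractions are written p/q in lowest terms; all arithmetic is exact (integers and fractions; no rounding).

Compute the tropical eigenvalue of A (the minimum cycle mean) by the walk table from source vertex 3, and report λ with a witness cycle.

q=0: [∞, ∞, 0, ∞, ∞]
q=1: [∞, -7, 4, 8, ∞]
q=2: [-6, -5, -10, 4, -1]
q=3: [-5, -17, -8, -2, 1]
q=4: [-16, -15, -20, -6, -11]
q=5: [-15, -27, -18, -12, -9]
Optimal cycle mean attained by: cycle 2->3->2, total (-3) + (-7), length 2.
Answer: λ = -5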